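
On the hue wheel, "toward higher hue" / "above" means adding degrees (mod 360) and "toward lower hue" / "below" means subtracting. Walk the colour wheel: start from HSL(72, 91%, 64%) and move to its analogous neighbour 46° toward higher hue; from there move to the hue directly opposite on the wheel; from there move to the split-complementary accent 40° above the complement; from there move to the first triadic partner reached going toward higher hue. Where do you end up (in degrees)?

+46° (analog 46° ↑): 72 + 46 = 118°
+180° (complement): 118 + 180 = 298°
+220° (split-comp 40° ↑): 298 + 220 = 518 → 518 − 360 = 158°
+120° (triadic ↑): 158 + 120 = 278°

278°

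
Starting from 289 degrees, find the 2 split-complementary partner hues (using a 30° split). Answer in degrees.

Complement of 289 degrees: 289 + 180 = 469 → 469 − 360 = 109°
109 − 30 = 79°
109 + 30 = 139°

79° and 139°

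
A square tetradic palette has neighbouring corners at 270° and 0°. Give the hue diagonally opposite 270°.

90°

A square tetradic scheme places four hues 90° apart; opposite corners are 180° apart.
270 + 180 = 450 → 450 − 360 = 90°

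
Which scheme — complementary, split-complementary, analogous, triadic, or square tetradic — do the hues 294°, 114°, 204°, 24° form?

square tetradic

Sort the hues: 24°, 114°, 204°, 294°.
Successive gaps around the wheel: 90°, 90°, 90°, 90°.
Four hues every 90° form a square tetradic scheme.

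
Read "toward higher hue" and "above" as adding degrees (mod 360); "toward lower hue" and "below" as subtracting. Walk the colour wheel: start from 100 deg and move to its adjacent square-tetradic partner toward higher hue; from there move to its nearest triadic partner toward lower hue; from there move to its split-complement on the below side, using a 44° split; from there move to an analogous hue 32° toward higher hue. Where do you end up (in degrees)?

238°

+90° (square ↑): 100 + 90 = 190°
−120° (triadic ↓): 190 − 120 = 70°
+136° (split-comp 44° ↓): 70 + 136 = 206°
+32° (analog 32° ↑): 206 + 32 = 238°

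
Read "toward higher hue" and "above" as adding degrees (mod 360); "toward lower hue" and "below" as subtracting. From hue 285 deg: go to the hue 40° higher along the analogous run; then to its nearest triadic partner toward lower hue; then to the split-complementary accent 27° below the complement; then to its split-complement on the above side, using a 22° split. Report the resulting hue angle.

200°

analog 40° ↑ +40°: 285 + 40 = 325°
triadic ↓ −120°: 325 − 120 = 205°
split-comp 27° ↓ +153°: 205 + 153 = 358°
split-comp 22° ↑ +202°: 358 + 202 = 560 → 560 − 360 = 200°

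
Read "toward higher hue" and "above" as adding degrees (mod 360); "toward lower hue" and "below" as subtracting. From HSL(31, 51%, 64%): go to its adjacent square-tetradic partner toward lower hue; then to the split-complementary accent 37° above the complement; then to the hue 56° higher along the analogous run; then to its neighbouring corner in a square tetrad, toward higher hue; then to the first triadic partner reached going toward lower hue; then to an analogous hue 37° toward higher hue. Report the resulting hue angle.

221°

square ↓ −90°: 31 − 90 = -59 → -59 + 360 = 301°
split-comp 37° ↑ +217°: 301 + 217 = 518 → 518 − 360 = 158°
analog 56° ↑ +56°: 158 + 56 = 214°
square ↑ +90°: 214 + 90 = 304°
triadic ↓ −120°: 304 − 120 = 184°
analog 37° ↑ +37°: 184 + 37 = 221°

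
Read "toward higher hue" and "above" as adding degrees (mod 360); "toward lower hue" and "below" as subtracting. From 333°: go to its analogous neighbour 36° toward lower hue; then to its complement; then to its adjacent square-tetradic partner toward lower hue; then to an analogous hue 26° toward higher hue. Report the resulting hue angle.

−36° (analog 36° ↓): 333 − 36 = 297°
+180° (complement): 297 + 180 = 477 → 477 − 360 = 117°
−90° (square ↓): 117 − 90 = 27°
+26° (analog 26° ↑): 27 + 26 = 53°

53°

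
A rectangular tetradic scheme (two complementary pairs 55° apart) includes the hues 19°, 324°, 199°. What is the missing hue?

A rectangular tetradic uses two complementary pairs 55° apart: offsets 0°, 55°, 180°, 235°.
Among {19°, 199°, 324°}, 199° and 19° are a 180° pair.
The remaining hue 324° needs its own complement: 324 + 180 = 504 → 504 − 360 = 144°

144°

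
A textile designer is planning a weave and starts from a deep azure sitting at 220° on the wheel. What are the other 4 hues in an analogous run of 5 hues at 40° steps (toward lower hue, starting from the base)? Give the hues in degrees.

180°, 140°, 100°, and 60°

220 − 40 = 180°
220 − 80 = 140°
220 − 120 = 100°
220 − 160 = 60°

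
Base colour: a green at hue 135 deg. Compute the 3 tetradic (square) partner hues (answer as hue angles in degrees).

A square tetradic scheme places four hues every 90°.
135 + 90 = 225°
135 + 180 = 315°
135 + 270 = 405 → 405 − 360 = 45°

225°, 315°, 45°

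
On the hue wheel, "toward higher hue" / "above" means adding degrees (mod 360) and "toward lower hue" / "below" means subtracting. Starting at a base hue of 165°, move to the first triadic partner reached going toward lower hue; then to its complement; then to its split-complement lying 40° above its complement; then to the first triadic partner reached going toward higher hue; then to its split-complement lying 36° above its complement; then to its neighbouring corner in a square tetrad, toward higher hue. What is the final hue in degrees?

151°

triadic ↓ −120°: 165 − 120 = 45°
complement +180°: 45 + 180 = 225°
split-comp 40° ↑ +220°: 225 + 220 = 445 → 445 − 360 = 85°
triadic ↑ +120°: 85 + 120 = 205°
split-comp 36° ↑ +216°: 205 + 216 = 421 → 421 − 360 = 61°
square ↑ +90°: 61 + 90 = 151°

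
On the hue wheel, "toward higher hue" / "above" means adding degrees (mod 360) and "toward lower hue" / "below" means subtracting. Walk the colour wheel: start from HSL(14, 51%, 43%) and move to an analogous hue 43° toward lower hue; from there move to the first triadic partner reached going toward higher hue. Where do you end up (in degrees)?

14 − 43 = -29 → -29 + 360 = 331°   (analog 43° ↓)
331 + 120 = 451 → 451 − 360 = 91°   (triadic ↑)

91°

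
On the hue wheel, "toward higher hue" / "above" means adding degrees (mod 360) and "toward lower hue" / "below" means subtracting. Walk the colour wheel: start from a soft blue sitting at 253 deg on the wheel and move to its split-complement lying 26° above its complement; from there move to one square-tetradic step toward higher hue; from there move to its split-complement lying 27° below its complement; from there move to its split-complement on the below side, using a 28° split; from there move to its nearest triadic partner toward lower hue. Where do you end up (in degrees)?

split-comp 26° ↑ +206°: 253 + 206 = 459 → 459 − 360 = 99°
square ↑ +90°: 99 + 90 = 189°
split-comp 27° ↓ +153°: 189 + 153 = 342°
split-comp 28° ↓ +152°: 342 + 152 = 494 → 494 − 360 = 134°
triadic ↓ −120°: 134 − 120 = 14°

14°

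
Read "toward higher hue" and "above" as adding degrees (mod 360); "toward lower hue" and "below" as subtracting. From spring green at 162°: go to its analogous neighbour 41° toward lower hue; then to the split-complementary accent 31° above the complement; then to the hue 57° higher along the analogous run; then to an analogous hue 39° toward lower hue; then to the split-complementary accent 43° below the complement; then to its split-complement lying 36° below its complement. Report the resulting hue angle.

−41° (analog 41° ↓): 162 − 41 = 121°
+211° (split-comp 31° ↑): 121 + 211 = 332°
+57° (analog 57° ↑): 332 + 57 = 389 → 389 − 360 = 29°
−39° (analog 39° ↓): 29 − 39 = -10 → -10 + 360 = 350°
+137° (split-comp 43° ↓): 350 + 137 = 487 → 487 − 360 = 127°
+144° (split-comp 36° ↓): 127 + 144 = 271°

271°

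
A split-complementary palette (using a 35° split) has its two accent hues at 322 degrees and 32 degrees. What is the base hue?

177°

The accents sit 35° either side of the complement, so the complement is their short-arc midpoint on the wheel.
Short-arc midpoint of 322° and 32°: 357°.
Base is 180° from the complement: 357 − 180 = 177°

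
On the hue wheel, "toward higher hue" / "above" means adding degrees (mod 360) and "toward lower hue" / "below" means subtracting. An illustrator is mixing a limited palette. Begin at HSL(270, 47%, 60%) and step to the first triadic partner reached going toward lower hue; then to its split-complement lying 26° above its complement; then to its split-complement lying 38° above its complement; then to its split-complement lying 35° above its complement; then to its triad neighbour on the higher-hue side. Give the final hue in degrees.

189°

triadic ↓ −120°: 270 − 120 = 150°
split-comp 26° ↑ +206°: 150 + 206 = 356°
split-comp 38° ↑ +218°: 356 + 218 = 574 → 574 − 360 = 214°
split-comp 35° ↑ +215°: 214 + 215 = 429 → 429 − 360 = 69°
triadic ↑ +120°: 69 + 120 = 189°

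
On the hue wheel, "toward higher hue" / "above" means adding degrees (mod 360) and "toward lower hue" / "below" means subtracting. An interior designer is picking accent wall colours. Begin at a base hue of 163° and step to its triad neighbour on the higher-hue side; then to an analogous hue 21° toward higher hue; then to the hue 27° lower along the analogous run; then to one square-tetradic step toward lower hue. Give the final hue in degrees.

187°

+120° (triadic ↑): 163 + 120 = 283°
+21° (analog 21° ↑): 283 + 21 = 304°
−27° (analog 27° ↓): 304 − 27 = 277°
−90° (square ↓): 277 − 90 = 187°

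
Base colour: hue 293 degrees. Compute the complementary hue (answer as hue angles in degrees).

113°

293 + 180 = 473 → 473 − 360 = 113°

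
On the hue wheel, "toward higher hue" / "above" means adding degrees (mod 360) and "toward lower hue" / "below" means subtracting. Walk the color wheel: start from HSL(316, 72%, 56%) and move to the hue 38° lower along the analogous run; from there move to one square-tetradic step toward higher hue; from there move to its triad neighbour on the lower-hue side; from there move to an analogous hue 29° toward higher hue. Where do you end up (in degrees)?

analog 38° ↓ −38°: 316 − 38 = 278°
square ↑ +90°: 278 + 90 = 368 → 368 − 360 = 8°
triadic ↓ −120°: 8 − 120 = -112 → -112 + 360 = 248°
analog 29° ↑ +29°: 248 + 29 = 277°

277°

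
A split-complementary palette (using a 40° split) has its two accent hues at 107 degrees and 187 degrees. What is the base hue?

The accents sit 40° either side of the complement, so the complement is their short-arc midpoint on the wheel.
Short-arc midpoint of 107° and 187°: 147°.
Base is 180° from the complement: 147 − 180 = -33 → -33 + 360 = 327°

327°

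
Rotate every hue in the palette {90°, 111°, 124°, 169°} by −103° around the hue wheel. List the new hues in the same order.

347°, 8°, 21°, 66°

90 − 103 = -13 → -13 + 360 = 347°
111 − 103 = 8°
124 − 103 = 21°
169 − 103 = 66°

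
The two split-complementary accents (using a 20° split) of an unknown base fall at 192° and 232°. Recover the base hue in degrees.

The accents sit 20° either side of the complement, so the complement is their short-arc midpoint on the wheel.
Short-arc midpoint of 192° and 232°: 212°.
Base is 180° from the complement: 212 − 180 = 32°

32°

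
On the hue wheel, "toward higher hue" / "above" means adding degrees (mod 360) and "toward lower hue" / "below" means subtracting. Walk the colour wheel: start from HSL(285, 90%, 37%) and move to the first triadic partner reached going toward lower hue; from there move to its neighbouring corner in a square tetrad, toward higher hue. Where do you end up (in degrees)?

−120° (triadic ↓): 285 − 120 = 165°
+90° (square ↑): 165 + 90 = 255°

255°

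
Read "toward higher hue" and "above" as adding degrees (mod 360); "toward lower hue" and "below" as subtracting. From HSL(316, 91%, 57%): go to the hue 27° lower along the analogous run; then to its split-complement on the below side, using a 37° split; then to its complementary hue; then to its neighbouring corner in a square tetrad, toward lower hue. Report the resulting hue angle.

analog 27° ↓ −27°: 316 − 27 = 289°
split-comp 37° ↓ +143°: 289 + 143 = 432 → 432 − 360 = 72°
complement +180°: 72 + 180 = 252°
square ↓ −90°: 252 − 90 = 162°

162°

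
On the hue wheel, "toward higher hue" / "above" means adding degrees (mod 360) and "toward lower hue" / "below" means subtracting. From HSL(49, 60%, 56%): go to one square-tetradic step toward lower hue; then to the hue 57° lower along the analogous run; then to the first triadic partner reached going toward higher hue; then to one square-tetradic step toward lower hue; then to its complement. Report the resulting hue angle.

112°

−90° (square ↓): 49 − 90 = -41 → -41 + 360 = 319°
−57° (analog 57° ↓): 319 − 57 = 262°
+120° (triadic ↑): 262 + 120 = 382 → 382 − 360 = 22°
−90° (square ↓): 22 − 90 = -68 → -68 + 360 = 292°
+180° (complement): 292 + 180 = 472 → 472 − 360 = 112°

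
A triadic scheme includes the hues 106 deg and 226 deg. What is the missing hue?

A triad places three hues 120° apart.
The full set through 106° is {106°, 226°, 346°}.
Given {106°, 226°}, the missing hue is 346°.

346°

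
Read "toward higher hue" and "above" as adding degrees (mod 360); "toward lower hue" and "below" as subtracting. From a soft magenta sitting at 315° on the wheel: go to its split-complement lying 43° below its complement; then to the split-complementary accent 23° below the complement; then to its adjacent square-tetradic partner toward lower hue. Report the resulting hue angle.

159°

split-comp 43° ↓ +137°: 315 + 137 = 452 → 452 − 360 = 92°
split-comp 23° ↓ +157°: 92 + 157 = 249°
square ↓ −90°: 249 − 90 = 159°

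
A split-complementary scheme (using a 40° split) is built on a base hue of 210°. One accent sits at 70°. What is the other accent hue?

Split-complementary hues sit 40° either side of the complement.
Complement of the base 210°: 210 + 180 = 390 → 390 − 360 = 30°
The given accent 70° is 40° one side of 30°; the other accent sits 40° the other side: 30 − 40 = -10 → -10 + 360 = 350°

350°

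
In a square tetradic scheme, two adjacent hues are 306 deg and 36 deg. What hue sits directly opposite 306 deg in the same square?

126°

A square tetradic scheme places four hues 90° apart; opposite corners are 180° apart.
306 + 180 = 486 → 486 − 360 = 126°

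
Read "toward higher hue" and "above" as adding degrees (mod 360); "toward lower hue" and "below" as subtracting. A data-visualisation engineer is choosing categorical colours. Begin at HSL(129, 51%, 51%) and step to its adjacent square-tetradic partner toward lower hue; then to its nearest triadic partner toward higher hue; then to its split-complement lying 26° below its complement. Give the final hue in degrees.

313°

square ↓ −90°: 129 − 90 = 39°
triadic ↑ +120°: 39 + 120 = 159°
split-comp 26° ↓ +154°: 159 + 154 = 313°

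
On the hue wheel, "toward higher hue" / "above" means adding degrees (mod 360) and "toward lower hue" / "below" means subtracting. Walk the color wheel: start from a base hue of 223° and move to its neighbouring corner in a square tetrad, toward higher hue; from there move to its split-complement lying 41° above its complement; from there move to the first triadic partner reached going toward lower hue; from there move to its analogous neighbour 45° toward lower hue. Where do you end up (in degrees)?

9°

223 + 90 = 313°   (square ↑)
313 + 221 = 534 → 534 − 360 = 174°   (split-comp 41° ↑)
174 − 120 = 54°   (triadic ↓)
54 − 45 = 9°   (analog 45° ↓)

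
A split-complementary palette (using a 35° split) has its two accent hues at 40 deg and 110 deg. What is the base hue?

The accents sit 35° either side of the complement, so the complement is their short-arc midpoint on the wheel.
Short-arc midpoint of 40° and 110°: 75°.
Base is 180° from the complement: 75 − 180 = -105 → -105 + 360 = 255°

255°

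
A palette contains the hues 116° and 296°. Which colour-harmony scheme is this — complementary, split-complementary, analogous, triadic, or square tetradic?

complementary

Sort the hues: 116°, 296°.
Successive gaps around the wheel: 180°, 180°.
Two hues 180° apart are complementary.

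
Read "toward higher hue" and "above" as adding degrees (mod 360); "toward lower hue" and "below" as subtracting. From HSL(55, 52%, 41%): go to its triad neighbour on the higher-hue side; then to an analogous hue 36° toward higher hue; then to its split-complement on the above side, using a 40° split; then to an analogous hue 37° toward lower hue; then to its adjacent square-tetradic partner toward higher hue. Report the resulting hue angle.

124°

+120° (triadic ↑): 55 + 120 = 175°
+36° (analog 36° ↑): 175 + 36 = 211°
+220° (split-comp 40° ↑): 211 + 220 = 431 → 431 − 360 = 71°
−37° (analog 37° ↓): 71 − 37 = 34°
+90° (square ↑): 34 + 90 = 124°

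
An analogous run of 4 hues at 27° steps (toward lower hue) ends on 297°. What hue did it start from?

18°

3 steps of 27° (toward lower hue) give a net shift of −81°.
Start = end − shift: 297 + 81 = 378 → 378 − 360 = 18°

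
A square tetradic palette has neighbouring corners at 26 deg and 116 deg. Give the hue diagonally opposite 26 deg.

A square tetradic scheme places four hues 90° apart; opposite corners are 180° apart.
26 + 180 = 206°

206°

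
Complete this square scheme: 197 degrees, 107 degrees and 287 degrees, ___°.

17°

A square tetradic scheme places four hues every 90°.
The full set through 107° is {17°, 107°, 197°, 287°}.
Given {107°, 197°, 287°}, the missing hue is 17°.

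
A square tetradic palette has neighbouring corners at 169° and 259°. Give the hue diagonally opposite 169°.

349°

A square tetradic scheme places four hues 90° apart; opposite corners are 180° apart.
169 + 180 = 349°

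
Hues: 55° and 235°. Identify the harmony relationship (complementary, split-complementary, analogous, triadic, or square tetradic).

complementary

Sort the hues: 55°, 235°.
Successive gaps around the wheel: 180°, 180°.
Two hues 180° apart are complementary.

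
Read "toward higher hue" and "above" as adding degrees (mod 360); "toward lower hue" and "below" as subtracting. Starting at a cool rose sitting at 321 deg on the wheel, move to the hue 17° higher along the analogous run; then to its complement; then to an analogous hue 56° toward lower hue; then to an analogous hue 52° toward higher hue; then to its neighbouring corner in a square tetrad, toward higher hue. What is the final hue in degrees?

analog 17° ↑ +17°: 321 + 17 = 338°
complement +180°: 338 + 180 = 518 → 518 − 360 = 158°
analog 56° ↓ −56°: 158 − 56 = 102°
analog 52° ↑ +52°: 102 + 52 = 154°
square ↑ +90°: 154 + 90 = 244°

244°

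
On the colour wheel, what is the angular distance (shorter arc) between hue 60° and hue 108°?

|60 − 108| = 48.
48 ≤ 180, so the shorter arc is 48°.

48°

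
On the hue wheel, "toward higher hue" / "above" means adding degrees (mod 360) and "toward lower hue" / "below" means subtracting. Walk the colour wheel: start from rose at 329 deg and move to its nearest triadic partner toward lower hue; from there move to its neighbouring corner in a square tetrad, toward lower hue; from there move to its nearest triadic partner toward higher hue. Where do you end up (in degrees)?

−120° (triadic ↓): 329 − 120 = 209°
−90° (square ↓): 209 − 90 = 119°
+120° (triadic ↑): 119 + 120 = 239°

239°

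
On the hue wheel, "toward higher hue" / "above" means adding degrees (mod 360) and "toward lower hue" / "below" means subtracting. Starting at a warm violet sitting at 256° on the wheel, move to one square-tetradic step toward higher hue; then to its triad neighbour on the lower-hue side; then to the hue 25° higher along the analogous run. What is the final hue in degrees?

251°

256 + 90 = 346°   (square ↑)
346 − 120 = 226°   (triadic ↓)
226 + 25 = 251°   (analog 25° ↑)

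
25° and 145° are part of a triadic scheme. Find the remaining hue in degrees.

A triad places three hues 120° apart.
The full set through 25° is {25°, 145°, 265°}.
Given {25°, 145°}, the missing hue is 265°.

265°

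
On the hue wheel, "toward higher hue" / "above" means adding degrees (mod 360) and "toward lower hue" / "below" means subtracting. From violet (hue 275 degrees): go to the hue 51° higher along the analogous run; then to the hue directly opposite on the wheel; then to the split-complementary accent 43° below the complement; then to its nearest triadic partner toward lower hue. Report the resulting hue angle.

163°

275 + 51 = 326°   (analog 51° ↑)
326 + 180 = 506 → 506 − 360 = 146°   (complement)
146 + 137 = 283°   (split-comp 43° ↓)
283 − 120 = 163°   (triadic ↓)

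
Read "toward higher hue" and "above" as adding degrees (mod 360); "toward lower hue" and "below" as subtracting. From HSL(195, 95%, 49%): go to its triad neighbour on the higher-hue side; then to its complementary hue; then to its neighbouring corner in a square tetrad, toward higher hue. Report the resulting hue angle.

+120° (triadic ↑): 195 + 120 = 315°
+180° (complement): 315 + 180 = 495 → 495 − 360 = 135°
+90° (square ↑): 135 + 90 = 225°

225°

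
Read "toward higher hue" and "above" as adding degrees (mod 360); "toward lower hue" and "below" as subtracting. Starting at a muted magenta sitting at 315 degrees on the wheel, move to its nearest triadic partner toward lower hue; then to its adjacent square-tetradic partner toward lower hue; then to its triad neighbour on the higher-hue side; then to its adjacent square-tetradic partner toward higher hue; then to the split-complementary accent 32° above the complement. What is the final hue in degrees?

167°

−120° (triadic ↓): 315 − 120 = 195°
−90° (square ↓): 195 − 90 = 105°
+120° (triadic ↑): 105 + 120 = 225°
+90° (square ↑): 225 + 90 = 315°
+212° (split-comp 32° ↑): 315 + 212 = 527 → 527 − 360 = 167°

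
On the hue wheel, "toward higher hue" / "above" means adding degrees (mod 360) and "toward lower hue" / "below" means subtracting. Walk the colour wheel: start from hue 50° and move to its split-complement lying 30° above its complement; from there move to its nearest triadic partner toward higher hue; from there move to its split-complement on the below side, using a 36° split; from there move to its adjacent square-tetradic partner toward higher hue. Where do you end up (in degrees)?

254°

+210° (split-comp 30° ↑): 50 + 210 = 260°
+120° (triadic ↑): 260 + 120 = 380 → 380 − 360 = 20°
+144° (split-comp 36° ↓): 20 + 144 = 164°
+90° (square ↑): 164 + 90 = 254°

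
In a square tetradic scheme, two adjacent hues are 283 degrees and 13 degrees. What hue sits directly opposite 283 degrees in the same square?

103°

A square tetradic scheme places four hues 90° apart; opposite corners are 180° apart.
283 + 180 = 463 → 463 − 360 = 103°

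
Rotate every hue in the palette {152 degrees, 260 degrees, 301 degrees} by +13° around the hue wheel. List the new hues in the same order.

165°, 273°, 314°

152 + 13 = 165°
260 + 13 = 273°
301 + 13 = 314°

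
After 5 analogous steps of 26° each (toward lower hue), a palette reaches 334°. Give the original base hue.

104°

5 steps of 26° (toward lower hue) give a net shift of −130°.
Start = end − shift: 334 + 130 = 464 → 464 − 360 = 104°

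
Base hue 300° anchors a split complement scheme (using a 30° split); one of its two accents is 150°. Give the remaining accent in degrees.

Split-complementary hues sit 30° either side of the complement.
Complement of the base 300°: 300 + 180 = 480 → 480 − 360 = 120°
The given accent 150° is 30° one side of 120°; the other accent sits 30° the other side: 120 − 30 = 90°

90°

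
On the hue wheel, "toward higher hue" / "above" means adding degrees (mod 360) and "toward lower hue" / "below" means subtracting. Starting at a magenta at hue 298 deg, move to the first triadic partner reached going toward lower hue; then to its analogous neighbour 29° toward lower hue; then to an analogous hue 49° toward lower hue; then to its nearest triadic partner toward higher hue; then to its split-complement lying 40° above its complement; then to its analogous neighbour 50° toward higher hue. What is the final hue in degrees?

130°

triadic ↓ −120°: 298 − 120 = 178°
analog 29° ↓ −29°: 178 − 29 = 149°
analog 49° ↓ −49°: 149 − 49 = 100°
triadic ↑ +120°: 100 + 120 = 220°
split-comp 40° ↑ +220°: 220 + 220 = 440 → 440 − 360 = 80°
analog 50° ↑ +50°: 80 + 50 = 130°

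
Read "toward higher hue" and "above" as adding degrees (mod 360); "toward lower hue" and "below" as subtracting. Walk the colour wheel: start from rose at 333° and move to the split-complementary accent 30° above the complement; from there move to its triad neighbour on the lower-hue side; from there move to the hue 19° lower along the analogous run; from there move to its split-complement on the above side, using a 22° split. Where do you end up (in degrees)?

246°

333 + 210 = 543 → 543 − 360 = 183°   (split-comp 30° ↑)
183 − 120 = 63°   (triadic ↓)
63 − 19 = 44°   (analog 19° ↓)
44 + 202 = 246°   (split-comp 22° ↑)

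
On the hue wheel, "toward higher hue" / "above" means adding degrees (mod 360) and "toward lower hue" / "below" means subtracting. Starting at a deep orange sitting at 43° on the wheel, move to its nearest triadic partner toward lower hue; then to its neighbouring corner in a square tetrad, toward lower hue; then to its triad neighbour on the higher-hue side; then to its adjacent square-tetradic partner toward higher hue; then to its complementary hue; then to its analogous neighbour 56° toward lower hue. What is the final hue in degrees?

43 − 120 = -77 → -77 + 360 = 283°   (triadic ↓)
283 − 90 = 193°   (square ↓)
193 + 120 = 313°   (triadic ↑)
313 + 90 = 403 → 403 − 360 = 43°   (square ↑)
43 + 180 = 223°   (complement)
223 − 56 = 167°   (analog 56° ↓)

167°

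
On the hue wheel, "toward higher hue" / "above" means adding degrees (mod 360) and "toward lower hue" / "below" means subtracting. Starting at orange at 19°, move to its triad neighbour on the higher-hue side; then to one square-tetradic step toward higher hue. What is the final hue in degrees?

19 + 120 = 139°   (triadic ↑)
139 + 90 = 229°   (square ↑)

229°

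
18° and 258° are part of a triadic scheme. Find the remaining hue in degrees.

A triad places three hues 120° apart.
The full set through 18° is {18°, 138°, 258°}.
Given {18°, 258°}, the missing hue is 138°.

138°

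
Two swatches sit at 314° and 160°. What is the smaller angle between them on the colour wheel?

|314 − 160| = 154.
154 ≤ 180, so the shorter arc is 154°.

154°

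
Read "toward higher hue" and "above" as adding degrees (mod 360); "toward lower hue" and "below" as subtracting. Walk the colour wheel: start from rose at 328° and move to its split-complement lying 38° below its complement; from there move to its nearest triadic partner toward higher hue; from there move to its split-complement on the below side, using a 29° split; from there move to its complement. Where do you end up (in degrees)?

201°

split-comp 38° ↓ +142°: 328 + 142 = 470 → 470 − 360 = 110°
triadic ↑ +120°: 110 + 120 = 230°
split-comp 29° ↓ +151°: 230 + 151 = 381 → 381 − 360 = 21°
complement +180°: 21 + 180 = 201°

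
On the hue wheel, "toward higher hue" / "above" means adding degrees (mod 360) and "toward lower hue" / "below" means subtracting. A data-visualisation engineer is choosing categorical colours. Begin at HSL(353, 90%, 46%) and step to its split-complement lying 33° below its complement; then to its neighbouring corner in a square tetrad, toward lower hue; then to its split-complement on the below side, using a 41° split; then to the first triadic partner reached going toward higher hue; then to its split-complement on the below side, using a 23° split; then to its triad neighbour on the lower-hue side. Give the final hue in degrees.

346°

split-comp 33° ↓ +147°: 353 + 147 = 500 → 500 − 360 = 140°
square ↓ −90°: 140 − 90 = 50°
split-comp 41° ↓ +139°: 50 + 139 = 189°
triadic ↑ +120°: 189 + 120 = 309°
split-comp 23° ↓ +157°: 309 + 157 = 466 → 466 − 360 = 106°
triadic ↓ −120°: 106 − 120 = -14 → -14 + 360 = 346°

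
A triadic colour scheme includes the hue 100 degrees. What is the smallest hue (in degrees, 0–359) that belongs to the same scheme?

A triad places three hues 120° apart.
The full set through 100° is {100°, 220°, 340°}.

100°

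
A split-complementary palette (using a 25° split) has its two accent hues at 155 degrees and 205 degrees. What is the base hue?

0°

The accents sit 25° either side of the complement, so the complement is their short-arc midpoint on the wheel.
Short-arc midpoint of 155° and 205°: 180°.
Base is 180° from the complement: 180 − 180 = 0°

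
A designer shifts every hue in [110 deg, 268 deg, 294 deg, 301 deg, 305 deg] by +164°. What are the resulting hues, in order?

110 + 164 = 274°
268 + 164 = 432 → 432 − 360 = 72°
294 + 164 = 458 → 458 − 360 = 98°
301 + 164 = 465 → 465 − 360 = 105°
305 + 164 = 469 → 469 − 360 = 109°

274°, 72°, 98°, 105°, 109°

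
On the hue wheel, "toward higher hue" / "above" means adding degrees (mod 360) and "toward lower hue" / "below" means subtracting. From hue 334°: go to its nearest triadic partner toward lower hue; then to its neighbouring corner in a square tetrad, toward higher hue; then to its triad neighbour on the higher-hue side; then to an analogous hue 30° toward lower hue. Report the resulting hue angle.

34°

334 − 120 = 214°   (triadic ↓)
214 + 90 = 304°   (square ↑)
304 + 120 = 424 → 424 − 360 = 64°   (triadic ↑)
64 − 30 = 34°   (analog 30° ↓)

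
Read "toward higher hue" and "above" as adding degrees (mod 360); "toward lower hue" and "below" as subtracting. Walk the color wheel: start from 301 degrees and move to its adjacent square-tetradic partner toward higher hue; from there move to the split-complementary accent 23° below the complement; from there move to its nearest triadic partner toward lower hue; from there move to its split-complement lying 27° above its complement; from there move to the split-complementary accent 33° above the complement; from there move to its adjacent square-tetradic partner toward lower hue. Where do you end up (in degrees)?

38°

+90° (square ↑): 301 + 90 = 391 → 391 − 360 = 31°
+157° (split-comp 23° ↓): 31 + 157 = 188°
−120° (triadic ↓): 188 − 120 = 68°
+207° (split-comp 27° ↑): 68 + 207 = 275°
+213° (split-comp 33° ↑): 275 + 213 = 488 → 488 − 360 = 128°
−90° (square ↓): 128 − 90 = 38°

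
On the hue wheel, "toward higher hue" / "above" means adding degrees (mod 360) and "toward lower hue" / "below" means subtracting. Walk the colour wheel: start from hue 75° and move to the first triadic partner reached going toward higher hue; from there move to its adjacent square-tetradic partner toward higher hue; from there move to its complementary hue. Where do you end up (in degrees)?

+120° (triadic ↑): 75 + 120 = 195°
+90° (square ↑): 195 + 90 = 285°
+180° (complement): 285 + 180 = 465 → 465 − 360 = 105°

105°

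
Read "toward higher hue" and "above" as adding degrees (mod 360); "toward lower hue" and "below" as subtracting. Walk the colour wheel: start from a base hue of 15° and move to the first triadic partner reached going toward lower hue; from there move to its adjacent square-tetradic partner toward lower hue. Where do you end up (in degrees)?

−120° (triadic ↓): 15 − 120 = -105 → -105 + 360 = 255°
−90° (square ↓): 255 − 90 = 165°

165°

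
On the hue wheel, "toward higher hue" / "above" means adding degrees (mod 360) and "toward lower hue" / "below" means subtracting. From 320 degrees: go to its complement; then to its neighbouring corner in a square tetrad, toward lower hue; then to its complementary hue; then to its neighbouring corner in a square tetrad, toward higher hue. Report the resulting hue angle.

320°

complement +180°: 320 + 180 = 500 → 500 − 360 = 140°
square ↓ −90°: 140 − 90 = 50°
complement +180°: 50 + 180 = 230°
square ↑ +90°: 230 + 90 = 320°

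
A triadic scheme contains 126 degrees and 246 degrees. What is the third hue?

A triad spaces three hues 120° apart.
The full set is {6°, 126°, 246°}.

6°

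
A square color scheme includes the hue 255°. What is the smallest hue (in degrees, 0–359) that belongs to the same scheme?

A square tetradic scheme places four hues every 90°.
The full set through 255° is {75°, 165°, 255°, 345°}.

75°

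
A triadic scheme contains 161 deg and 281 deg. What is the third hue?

41°

A triad spaces three hues 120° apart.
The full set is {41°, 161°, 281°}.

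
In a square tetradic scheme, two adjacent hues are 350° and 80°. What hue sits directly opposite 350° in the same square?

170°

A square tetradic scheme places four hues 90° apart; opposite corners are 180° apart.
350 + 180 = 530 → 530 − 360 = 170°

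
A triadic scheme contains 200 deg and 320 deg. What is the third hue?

80°

A triad spaces three hues 120° apart.
The full set is {80°, 200°, 320°}.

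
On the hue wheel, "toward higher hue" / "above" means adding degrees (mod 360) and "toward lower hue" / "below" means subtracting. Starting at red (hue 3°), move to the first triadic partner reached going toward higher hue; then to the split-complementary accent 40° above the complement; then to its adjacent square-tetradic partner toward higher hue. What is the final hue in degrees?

3 + 120 = 123°   (triadic ↑)
123 + 220 = 343°   (split-comp 40° ↑)
343 + 90 = 433 → 433 − 360 = 73°   (square ↑)

73°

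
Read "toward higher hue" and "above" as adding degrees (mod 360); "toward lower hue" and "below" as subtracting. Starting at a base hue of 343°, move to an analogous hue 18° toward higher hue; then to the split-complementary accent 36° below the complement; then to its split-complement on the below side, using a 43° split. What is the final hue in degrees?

+18° (analog 18° ↑): 343 + 18 = 361 → 361 − 360 = 1°
+144° (split-comp 36° ↓): 1 + 144 = 145°
+137° (split-comp 43° ↓): 145 + 137 = 282°

282°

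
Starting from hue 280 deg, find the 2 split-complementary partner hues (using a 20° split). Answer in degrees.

Split-complementary hues sit 20° either side of the complement.
Complement of 280 deg: 280 + 180 = 460 → 460 − 360 = 100°
100 − 20 = 80°
100 + 20 = 120°

80° and 120°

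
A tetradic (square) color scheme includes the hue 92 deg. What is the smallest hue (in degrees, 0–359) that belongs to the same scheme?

2°

A square tetradic scheme places four hues every 90°.
The full set through 92° is {2°, 92°, 182°, 272°}.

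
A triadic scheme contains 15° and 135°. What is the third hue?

255°

A triad spaces three hues 120° apart.
The full set is {15°, 135°, 255°}.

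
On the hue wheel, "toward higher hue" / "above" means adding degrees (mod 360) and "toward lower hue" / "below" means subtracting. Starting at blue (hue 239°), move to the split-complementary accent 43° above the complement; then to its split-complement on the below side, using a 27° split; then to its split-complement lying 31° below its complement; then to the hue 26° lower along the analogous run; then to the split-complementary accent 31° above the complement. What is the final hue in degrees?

229°

239 + 223 = 462 → 462 − 360 = 102°   (split-comp 43° ↑)
102 + 153 = 255°   (split-comp 27° ↓)
255 + 149 = 404 → 404 − 360 = 44°   (split-comp 31° ↓)
44 − 26 = 18°   (analog 26° ↓)
18 + 211 = 229°   (split-comp 31° ↑)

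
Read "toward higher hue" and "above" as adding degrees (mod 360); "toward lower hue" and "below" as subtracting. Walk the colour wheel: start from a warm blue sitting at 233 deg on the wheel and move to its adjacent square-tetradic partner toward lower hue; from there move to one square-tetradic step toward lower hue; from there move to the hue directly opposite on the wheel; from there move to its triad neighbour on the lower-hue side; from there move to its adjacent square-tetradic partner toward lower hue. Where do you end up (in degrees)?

square ↓ −90°: 233 − 90 = 143°
square ↓ −90°: 143 − 90 = 53°
complement +180°: 53 + 180 = 233°
triadic ↓ −120°: 233 − 120 = 113°
square ↓ −90°: 113 − 90 = 23°

23°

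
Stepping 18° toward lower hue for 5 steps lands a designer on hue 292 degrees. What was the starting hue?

22°

5 steps of 18° (toward lower hue) give a net shift of −90°.
Start = end − shift: 292 + 90 = 382 → 382 − 360 = 22°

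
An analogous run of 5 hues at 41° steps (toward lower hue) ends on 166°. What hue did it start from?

4 steps of 41° (toward lower hue) give a net shift of −164°.
Start = end − shift: 166 + 164 = 330°

330°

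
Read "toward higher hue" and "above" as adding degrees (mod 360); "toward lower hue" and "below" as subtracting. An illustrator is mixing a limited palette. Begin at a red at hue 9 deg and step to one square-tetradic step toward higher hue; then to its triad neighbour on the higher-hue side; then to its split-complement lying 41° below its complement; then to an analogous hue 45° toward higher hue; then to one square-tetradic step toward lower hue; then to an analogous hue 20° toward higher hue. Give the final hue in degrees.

333°

9 + 90 = 99°   (square ↑)
99 + 120 = 219°   (triadic ↑)
219 + 139 = 358°   (split-comp 41° ↓)
358 + 45 = 403 → 403 − 360 = 43°   (analog 45° ↑)
43 − 90 = -47 → -47 + 360 = 313°   (square ↓)
313 + 20 = 333°   (analog 20° ↑)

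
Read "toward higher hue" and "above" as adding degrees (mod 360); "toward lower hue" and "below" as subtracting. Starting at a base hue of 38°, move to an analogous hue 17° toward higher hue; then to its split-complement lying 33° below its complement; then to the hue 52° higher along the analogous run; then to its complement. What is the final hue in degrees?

38 + 17 = 55°   (analog 17° ↑)
55 + 147 = 202°   (split-comp 33° ↓)
202 + 52 = 254°   (analog 52° ↑)
254 + 180 = 434 → 434 − 360 = 74°   (complement)

74°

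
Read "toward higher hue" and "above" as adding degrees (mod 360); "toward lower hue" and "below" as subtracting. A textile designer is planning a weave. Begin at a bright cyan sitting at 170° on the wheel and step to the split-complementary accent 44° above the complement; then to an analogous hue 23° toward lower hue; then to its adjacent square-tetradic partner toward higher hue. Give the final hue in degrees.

+224° (split-comp 44° ↑): 170 + 224 = 394 → 394 − 360 = 34°
−23° (analog 23° ↓): 34 − 23 = 11°
+90° (square ↑): 11 + 90 = 101°

101°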